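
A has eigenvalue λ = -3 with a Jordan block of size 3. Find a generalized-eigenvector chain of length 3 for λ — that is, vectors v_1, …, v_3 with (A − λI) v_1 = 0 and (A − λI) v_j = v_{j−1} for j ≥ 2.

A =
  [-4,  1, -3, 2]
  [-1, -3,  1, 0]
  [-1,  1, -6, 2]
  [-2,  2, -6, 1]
A Jordan chain for λ = -3 of length 3:
v_1 = (-1, 0, -1, -2)ᵀ
v_2 = (-1, -1, -1, -2)ᵀ
v_3 = (1, 0, 0, 0)ᵀ

Let N = A − (-3)·I. We want v_3 with N^3 v_3 = 0 but N^2 v_3 ≠ 0; then v_{j-1} := N · v_j for j = 3, …, 2.

Pick v_3 = (1, 0, 0, 0)ᵀ.
Then v_2 = N · v_3 = (-1, -1, -1, -2)ᵀ.
Then v_1 = N · v_2 = (-1, 0, -1, -2)ᵀ.

Sanity check: (A − (-3)·I) v_1 = (0, 0, 0, 0)ᵀ = 0. ✓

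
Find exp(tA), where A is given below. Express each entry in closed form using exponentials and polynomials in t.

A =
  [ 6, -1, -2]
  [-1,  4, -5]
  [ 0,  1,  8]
e^{tA} =
  [t^2*exp(6*t)/2 + exp(6*t), -t*exp(6*t), t^2*exp(6*t)/2 - 2*t*exp(6*t)]
  [t^2*exp(6*t) - t*exp(6*t), -2*t*exp(6*t) + exp(6*t), t^2*exp(6*t) - 5*t*exp(6*t)]
  [-t^2*exp(6*t)/2, t*exp(6*t), -t^2*exp(6*t)/2 + 2*t*exp(6*t) + exp(6*t)]

Strategy: write A = P · J · P⁻¹ where J is a Jordan canonical form, so e^{tA} = P · e^{tJ} · P⁻¹, and e^{tJ} can be computed block-by-block.

A has Jordan form
J =
  [6, 1, 0]
  [0, 6, 1]
  [0, 0, 6]
(up to reordering of blocks).

Per-block formulas:
  For a 3×3 Jordan block J_3(6): exp(t · J_3(6)) = e^(6t)·(I + t·N + (t^2/2)·N^2), where N is the 3×3 nilpotent shift.

After assembling e^{tJ} and conjugating by P, we get:

e^{tA} =
  [t^2*exp(6*t)/2 + exp(6*t), -t*exp(6*t), t^2*exp(6*t)/2 - 2*t*exp(6*t)]
  [t^2*exp(6*t) - t*exp(6*t), -2*t*exp(6*t) + exp(6*t), t^2*exp(6*t) - 5*t*exp(6*t)]
  [-t^2*exp(6*t)/2, t*exp(6*t), -t^2*exp(6*t)/2 + 2*t*exp(6*t) + exp(6*t)]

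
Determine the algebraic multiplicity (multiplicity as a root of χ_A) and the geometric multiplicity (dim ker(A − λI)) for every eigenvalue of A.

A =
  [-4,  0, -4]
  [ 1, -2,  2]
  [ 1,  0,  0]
λ = -2: alg = 3, geom = 2

Step 1 — factor the characteristic polynomial to read off the algebraic multiplicities:
  χ_A(x) = (x + 2)^3

Step 2 — compute geometric multiplicities via the rank-nullity identity g(λ) = n − rank(A − λI):
  rank(A − (-2)·I) = 1, so dim ker(A − (-2)·I) = n − 1 = 2

Summary:
  λ = -2: algebraic multiplicity = 3, geometric multiplicity = 2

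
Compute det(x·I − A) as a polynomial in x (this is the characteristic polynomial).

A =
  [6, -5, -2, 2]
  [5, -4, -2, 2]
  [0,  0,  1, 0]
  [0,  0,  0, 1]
x^4 - 4*x^3 + 6*x^2 - 4*x + 1

Expanding det(x·I − A) (e.g. by cofactor expansion or by noting that A is similar to its Jordan form J, which has the same characteristic polynomial as A) gives
  χ_A(x) = x^4 - 4*x^3 + 6*x^2 - 4*x + 1
which factors as (x - 1)^4. The eigenvalues (with algebraic multiplicities) are λ = 1 with multiplicity 4.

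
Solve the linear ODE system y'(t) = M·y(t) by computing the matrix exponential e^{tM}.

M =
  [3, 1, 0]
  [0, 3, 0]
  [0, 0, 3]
e^{tM} =
  [exp(3*t), t*exp(3*t), 0]
  [0, exp(3*t), 0]
  [0, 0, exp(3*t)]

Strategy: write M = P · J · P⁻¹ where J is a Jordan canonical form, so e^{tM} = P · e^{tJ} · P⁻¹, and e^{tJ} can be computed block-by-block.

M has Jordan form
J =
  [3, 1, 0]
  [0, 3, 0]
  [0, 0, 3]
(up to reordering of blocks).

Per-block formulas:
  For a 1×1 block at λ = 3: exp(t · [3]) = [e^(3t)].
  For a 2×2 Jordan block J_2(3): exp(t · J_2(3)) = e^(3t)·(I + t·N), where N is the 2×2 nilpotent shift.

After assembling e^{tJ} and conjugating by P, we get:

e^{tM} =
  [exp(3*t), t*exp(3*t), 0]
  [0, exp(3*t), 0]
  [0, 0, exp(3*t)]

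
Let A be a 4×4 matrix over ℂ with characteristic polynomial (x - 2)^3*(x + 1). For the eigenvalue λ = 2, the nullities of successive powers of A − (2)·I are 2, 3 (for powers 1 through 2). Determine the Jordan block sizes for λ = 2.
Block sizes for λ = 2: [2, 1]

From the dimensions of kernels of powers, the number of Jordan blocks of size at least j is d_j − d_{j−1} where d_j = dim ker(N^j) (with d_0 = 0). Computing the differences gives [2, 1].
The number of blocks of size exactly k is (#blocks of size ≥ k) − (#blocks of size ≥ k + 1), so the partition is: 1 block(s) of size 1, 1 block(s) of size 2.
In nonincreasing order the block sizes are [2, 1].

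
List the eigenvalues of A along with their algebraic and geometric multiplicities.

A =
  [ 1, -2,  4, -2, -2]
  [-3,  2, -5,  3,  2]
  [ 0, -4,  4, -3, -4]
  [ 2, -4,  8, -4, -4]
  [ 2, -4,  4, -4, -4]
λ = -1: alg = 1, geom = 1; λ = 0: alg = 4, geom = 2

Step 1 — factor the characteristic polynomial to read off the algebraic multiplicities:
  χ_A(x) = x^4*(x + 1)

Step 2 — compute geometric multiplicities via the rank-nullity identity g(λ) = n − rank(A − λI):
  rank(A − (-1)·I) = 4, so dim ker(A − (-1)·I) = n − 4 = 1
  rank(A − (0)·I) = 3, so dim ker(A − (0)·I) = n − 3 = 2

Summary:
  λ = -1: algebraic multiplicity = 1, geometric multiplicity = 1
  λ = 0: algebraic multiplicity = 4, geometric multiplicity = 2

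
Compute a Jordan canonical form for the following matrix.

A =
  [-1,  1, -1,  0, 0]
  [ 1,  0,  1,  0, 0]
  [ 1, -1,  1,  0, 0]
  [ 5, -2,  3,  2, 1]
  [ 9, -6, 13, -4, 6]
J_3(0) ⊕ J_2(4)

The characteristic polynomial is
  det(x·I − A) = x^5 - 8*x^4 + 16*x^3 = x^3*(x - 4)^2

Eigenvalues and multiplicities (the geometric multiplicity of λ is n − rank(A − λI), which equals the number of Jordan blocks for λ):
  λ = 0: algebraic multiplicity = 3, geometric multiplicity = 1
  λ = 4: algebraic multiplicity = 2, geometric multiplicity = 1

Determining the block sizes for each eigenvalue:
  λ = 0: one block (gm = 1), so the single block has size am = 3 → block sizes [3]
  λ = 4: one block (gm = 1), so the single block has size am = 2 → block sizes [2]

Assembling the blocks gives a Jordan form
J =
  [0, 1, 0, 0, 0]
  [0, 0, 1, 0, 0]
  [0, 0, 0, 0, 0]
  [0, 0, 0, 4, 1]
  [0, 0, 0, 0, 4]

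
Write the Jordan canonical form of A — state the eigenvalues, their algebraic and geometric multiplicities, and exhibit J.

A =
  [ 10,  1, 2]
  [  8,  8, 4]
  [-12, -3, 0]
J_2(6) ⊕ J_1(6)

The characteristic polynomial is
  det(x·I − A) = x^3 - 18*x^2 + 108*x - 216 = (x - 6)^3

Eigenvalues and multiplicities (the geometric multiplicity of λ is n − rank(A − λI), which equals the number of Jordan blocks for λ):
  λ = 6: algebraic multiplicity = 3, geometric multiplicity = 2

Determining the block sizes for each eigenvalue:
  λ = 6: 2 blocks summing to 3 forces exactly one block of size 2 and the rest size 1 → block sizes [2, 1]

Assembling the blocks gives a Jordan form
J =
  [6, 1, 0]
  [0, 6, 0]
  [0, 0, 6]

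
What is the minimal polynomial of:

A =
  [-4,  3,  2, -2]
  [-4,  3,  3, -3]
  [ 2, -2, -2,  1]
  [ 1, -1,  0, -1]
x^3 + 3*x^2 + 3*x + 1

The characteristic polynomial is χ_A(x) = (x + 1)^4, so the eigenvalues are known. The minimal polynomial is
  m_A(x) = Π_λ (x − λ)^{k_λ}
where k_λ is the size of the *largest* Jordan block for λ (equivalently, the smallest k with (A − λI)^k v = 0 for every generalised eigenvector v of λ).

  λ = -1: largest Jordan block has size 3, contributing (x + 1)^3

So m_A(x) = (x + 1)^3 = x^3 + 3*x^2 + 3*x + 1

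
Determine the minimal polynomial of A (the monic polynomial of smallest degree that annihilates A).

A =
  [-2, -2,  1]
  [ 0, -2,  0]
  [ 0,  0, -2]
x^2 + 4*x + 4

The characteristic polynomial is χ_A(x) = (x + 2)^3, so the eigenvalues are known. The minimal polynomial is
  m_A(x) = Π_λ (x − λ)^{k_λ}
where k_λ is the size of the *largest* Jordan block for λ (equivalently, the smallest k with (A − λI)^k v = 0 for every generalised eigenvector v of λ).

  λ = -2: largest Jordan block has size 2, contributing (x + 2)^2

So m_A(x) = (x + 2)^2 = x^2 + 4*x + 4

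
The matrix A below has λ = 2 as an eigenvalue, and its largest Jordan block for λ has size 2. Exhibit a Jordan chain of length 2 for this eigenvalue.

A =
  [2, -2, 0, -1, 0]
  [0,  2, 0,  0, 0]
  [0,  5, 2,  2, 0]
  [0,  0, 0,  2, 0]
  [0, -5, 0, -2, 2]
A Jordan chain for λ = 2 of length 2:
v_1 = (-2, 0, 5, 0, -5)ᵀ
v_2 = (0, 1, 0, 0, 0)ᵀ

Let N = A − (2)·I. We want v_2 with N^2 v_2 = 0 but N^1 v_2 ≠ 0; then v_{j-1} := N · v_j for j = 2, …, 2.

Pick v_2 = (0, 1, 0, 0, 0)ᵀ.
Then v_1 = N · v_2 = (-2, 0, 5, 0, -5)ᵀ.

Sanity check: (A − (2)·I) v_1 = (0, 0, 0, 0, 0)ᵀ = 0. ✓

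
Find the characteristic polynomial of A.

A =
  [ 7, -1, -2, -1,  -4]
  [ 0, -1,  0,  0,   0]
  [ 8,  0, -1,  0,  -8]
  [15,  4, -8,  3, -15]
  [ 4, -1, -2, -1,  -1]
x^5 - 7*x^4 + 10*x^3 + 18*x^2 - 27*x - 27

Expanding det(x·I − A) (e.g. by cofactor expansion or by noting that A is similar to its Jordan form J, which has the same characteristic polynomial as A) gives
  χ_A(x) = x^5 - 7*x^4 + 10*x^3 + 18*x^2 - 27*x - 27
which factors as (x - 3)^3*(x + 1)^2. The eigenvalues (with algebraic multiplicities) are λ = -1 with multiplicity 2, λ = 3 with multiplicity 3.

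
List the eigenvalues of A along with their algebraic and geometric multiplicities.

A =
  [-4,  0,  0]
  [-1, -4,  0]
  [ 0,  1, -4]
λ = -4: alg = 3, geom = 1

Step 1 — factor the characteristic polynomial to read off the algebraic multiplicities:
  χ_A(x) = (x + 4)^3

Step 2 — compute geometric multiplicities via the rank-nullity identity g(λ) = n − rank(A − λI):
  rank(A − (-4)·I) = 2, so dim ker(A − (-4)·I) = n − 2 = 1

Summary:
  λ = -4: algebraic multiplicity = 3, geometric multiplicity = 1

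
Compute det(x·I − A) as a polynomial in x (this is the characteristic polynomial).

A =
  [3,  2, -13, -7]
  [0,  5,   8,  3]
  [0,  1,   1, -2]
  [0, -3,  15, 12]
x^4 - 21*x^3 + 162*x^2 - 540*x + 648

Expanding det(x·I − A) (e.g. by cofactor expansion or by noting that A is similar to its Jordan form J, which has the same characteristic polynomial as A) gives
  χ_A(x) = x^4 - 21*x^3 + 162*x^2 - 540*x + 648
which factors as (x - 6)^3*(x - 3). The eigenvalues (with algebraic multiplicities) are λ = 3 with multiplicity 1, λ = 6 with multiplicity 3.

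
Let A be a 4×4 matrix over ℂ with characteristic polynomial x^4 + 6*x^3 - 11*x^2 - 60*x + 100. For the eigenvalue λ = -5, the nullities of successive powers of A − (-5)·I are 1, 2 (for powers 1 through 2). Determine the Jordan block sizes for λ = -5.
Block sizes for λ = -5: [2]

From the dimensions of kernels of powers, the number of Jordan blocks of size at least j is d_j − d_{j−1} where d_j = dim ker(N^j) (with d_0 = 0). Computing the differences gives [1, 1].
The number of blocks of size exactly k is (#blocks of size ≥ k) − (#blocks of size ≥ k + 1), so the partition is: 1 block(s) of size 2.
In nonincreasing order the block sizes are [2].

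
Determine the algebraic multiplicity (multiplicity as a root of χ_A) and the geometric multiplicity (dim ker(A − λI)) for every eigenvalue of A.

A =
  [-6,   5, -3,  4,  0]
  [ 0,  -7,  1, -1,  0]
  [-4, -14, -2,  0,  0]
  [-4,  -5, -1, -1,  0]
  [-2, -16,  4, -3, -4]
λ = -4: alg = 5, geom = 3

Step 1 — factor the characteristic polynomial to read off the algebraic multiplicities:
  χ_A(x) = (x + 4)^5

Step 2 — compute geometric multiplicities via the rank-nullity identity g(λ) = n − rank(A − λI):
  rank(A − (-4)·I) = 2, so dim ker(A − (-4)·I) = n − 2 = 3

Summary:
  λ = -4: algebraic multiplicity = 5, geometric multiplicity = 3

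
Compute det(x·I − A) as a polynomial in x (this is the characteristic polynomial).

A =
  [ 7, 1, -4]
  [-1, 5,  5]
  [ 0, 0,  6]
x^3 - 18*x^2 + 108*x - 216

Expanding det(x·I − A) (e.g. by cofactor expansion or by noting that A is similar to its Jordan form J, which has the same characteristic polynomial as A) gives
  χ_A(x) = x^3 - 18*x^2 + 108*x - 216
which factors as (x - 6)^3. The eigenvalues (with algebraic multiplicities) are λ = 6 with multiplicity 3.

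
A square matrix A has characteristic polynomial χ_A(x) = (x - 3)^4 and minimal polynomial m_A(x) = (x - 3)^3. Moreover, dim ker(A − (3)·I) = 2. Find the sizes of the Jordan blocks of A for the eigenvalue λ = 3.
Block sizes for λ = 3: [3, 1]

Step 1 — from the characteristic polynomial, algebraic multiplicity of λ = 3 is 4. From dim ker(A − (3)·I) = 2, there are exactly 2 Jordan blocks for λ = 3.
Step 2 — from the minimal polynomial, the factor (x − 3)^3 tells us the largest block for λ = 3 has size 3.
Step 3 — with total size 4, 2 blocks, and largest block 3, the block sizes (in nonincreasing order) are [3, 1].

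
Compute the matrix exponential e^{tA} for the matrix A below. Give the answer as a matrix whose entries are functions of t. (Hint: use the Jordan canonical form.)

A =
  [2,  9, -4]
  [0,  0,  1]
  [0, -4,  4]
e^{tA} =
  [exp(2*t), -t^2*exp(2*t) + 9*t*exp(2*t), t^2*exp(2*t)/2 - 4*t*exp(2*t)]
  [0, -2*t*exp(2*t) + exp(2*t), t*exp(2*t)]
  [0, -4*t*exp(2*t), 2*t*exp(2*t) + exp(2*t)]

Strategy: write A = P · J · P⁻¹ where J is a Jordan canonical form, so e^{tA} = P · e^{tJ} · P⁻¹, and e^{tJ} can be computed block-by-block.

A has Jordan form
J =
  [2, 1, 0]
  [0, 2, 1]
  [0, 0, 2]
(up to reordering of blocks).

Per-block formulas:
  For a 3×3 Jordan block J_3(2): exp(t · J_3(2)) = e^(2t)·(I + t·N + (t^2/2)·N^2), where N is the 3×3 nilpotent shift.

After assembling e^{tJ} and conjugating by P, we get:

e^{tA} =
  [exp(2*t), -t^2*exp(2*t) + 9*t*exp(2*t), t^2*exp(2*t)/2 - 4*t*exp(2*t)]
  [0, -2*t*exp(2*t) + exp(2*t), t*exp(2*t)]
  [0, -4*t*exp(2*t), 2*t*exp(2*t) + exp(2*t)]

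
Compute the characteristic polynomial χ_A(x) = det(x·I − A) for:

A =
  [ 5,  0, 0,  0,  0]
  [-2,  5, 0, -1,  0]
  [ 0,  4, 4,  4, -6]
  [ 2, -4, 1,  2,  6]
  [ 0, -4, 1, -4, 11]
x^5 - 27*x^4 + 291*x^3 - 1565*x^2 + 4200*x - 4500

Expanding det(x·I − A) (e.g. by cofactor expansion or by noting that A is similar to its Jordan form J, which has the same characteristic polynomial as A) gives
  χ_A(x) = x^5 - 27*x^4 + 291*x^3 - 1565*x^2 + 4200*x - 4500
which factors as (x - 6)^2*(x - 5)^3. The eigenvalues (with algebraic multiplicities) are λ = 5 with multiplicity 3, λ = 6 with multiplicity 2.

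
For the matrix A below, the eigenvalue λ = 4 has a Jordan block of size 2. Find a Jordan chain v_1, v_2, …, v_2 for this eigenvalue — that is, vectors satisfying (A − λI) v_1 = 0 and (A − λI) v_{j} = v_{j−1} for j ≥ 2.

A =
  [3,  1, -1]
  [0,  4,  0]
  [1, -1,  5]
A Jordan chain for λ = 4 of length 2:
v_1 = (-1, 0, 1)ᵀ
v_2 = (1, 0, 0)ᵀ

Let N = A − (4)·I. We want v_2 with N^2 v_2 = 0 but N^1 v_2 ≠ 0; then v_{j-1} := N · v_j for j = 2, …, 2.

Pick v_2 = (1, 0, 0)ᵀ.
Then v_1 = N · v_2 = (-1, 0, 1)ᵀ.

Sanity check: (A − (4)·I) v_1 = (0, 0, 0)ᵀ = 0. ✓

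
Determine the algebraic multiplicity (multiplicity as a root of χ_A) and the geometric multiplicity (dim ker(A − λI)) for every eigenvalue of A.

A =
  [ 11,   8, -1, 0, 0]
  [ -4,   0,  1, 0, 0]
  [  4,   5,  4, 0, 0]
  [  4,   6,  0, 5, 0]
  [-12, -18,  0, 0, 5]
λ = 5: alg = 5, geom = 3

Step 1 — factor the characteristic polynomial to read off the algebraic multiplicities:
  χ_A(x) = (x - 5)^5

Step 2 — compute geometric multiplicities via the rank-nullity identity g(λ) = n − rank(A − λI):
  rank(A − (5)·I) = 2, so dim ker(A − (5)·I) = n − 2 = 3

Summary:
  λ = 5: algebraic multiplicity = 5, geometric multiplicity = 3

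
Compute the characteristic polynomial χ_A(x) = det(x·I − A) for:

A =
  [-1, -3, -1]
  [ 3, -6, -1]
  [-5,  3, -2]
x^3 + 9*x^2 + 27*x + 27

Expanding det(x·I − A) (e.g. by cofactor expansion or by noting that A is similar to its Jordan form J, which has the same characteristic polynomial as A) gives
  χ_A(x) = x^3 + 9*x^2 + 27*x + 27
which factors as (x + 3)^3. The eigenvalues (with algebraic multiplicities) are λ = -3 with multiplicity 3.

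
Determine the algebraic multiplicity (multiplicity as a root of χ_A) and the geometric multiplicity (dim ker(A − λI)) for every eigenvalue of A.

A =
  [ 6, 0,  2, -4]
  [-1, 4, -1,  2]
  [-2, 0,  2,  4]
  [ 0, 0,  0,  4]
λ = 4: alg = 4, geom = 3

Step 1 — factor the characteristic polynomial to read off the algebraic multiplicities:
  χ_A(x) = (x - 4)^4

Step 2 — compute geometric multiplicities via the rank-nullity identity g(λ) = n − rank(A − λI):
  rank(A − (4)·I) = 1, so dim ker(A − (4)·I) = n − 1 = 3

Summary:
  λ = 4: algebraic multiplicity = 4, geometric multiplicity = 3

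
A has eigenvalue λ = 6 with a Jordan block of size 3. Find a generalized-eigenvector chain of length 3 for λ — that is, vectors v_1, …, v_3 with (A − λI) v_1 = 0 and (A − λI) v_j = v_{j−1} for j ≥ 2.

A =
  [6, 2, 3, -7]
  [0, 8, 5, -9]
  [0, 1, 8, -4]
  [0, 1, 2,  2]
A Jordan chain for λ = 6 of length 3:
v_1 = (2, 2, 1, 1)ᵀ
v_2 = (3, 5, 2, 2)ᵀ
v_3 = (0, 0, 1, 0)ᵀ

Let N = A − (6)·I. We want v_3 with N^3 v_3 = 0 but N^2 v_3 ≠ 0; then v_{j-1} := N · v_j for j = 3, …, 2.

Pick v_3 = (0, 0, 1, 0)ᵀ.
Then v_2 = N · v_3 = (3, 5, 2, 2)ᵀ.
Then v_1 = N · v_2 = (2, 2, 1, 1)ᵀ.

Sanity check: (A − (6)·I) v_1 = (0, 0, 0, 0)ᵀ = 0. ✓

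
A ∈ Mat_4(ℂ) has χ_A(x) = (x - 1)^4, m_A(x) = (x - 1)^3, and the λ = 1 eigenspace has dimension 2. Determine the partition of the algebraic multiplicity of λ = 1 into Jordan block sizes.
Block sizes for λ = 1: [3, 1]

Step 1 — from the characteristic polynomial, algebraic multiplicity of λ = 1 is 4. From dim ker(A − (1)·I) = 2, there are exactly 2 Jordan blocks for λ = 1.
Step 2 — from the minimal polynomial, the factor (x − 1)^3 tells us the largest block for λ = 1 has size 3.
Step 3 — with total size 4, 2 blocks, and largest block 3, the block sizes (in nonincreasing order) are [3, 1].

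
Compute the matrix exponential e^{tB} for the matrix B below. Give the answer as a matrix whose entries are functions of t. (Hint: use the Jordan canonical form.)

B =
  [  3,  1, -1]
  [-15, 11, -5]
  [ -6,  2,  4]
e^{tB} =
  [-3*t*exp(6*t) + exp(6*t), t*exp(6*t), -t*exp(6*t)]
  [-15*t*exp(6*t), 5*t*exp(6*t) + exp(6*t), -5*t*exp(6*t)]
  [-6*t*exp(6*t), 2*t*exp(6*t), -2*t*exp(6*t) + exp(6*t)]

Strategy: write B = P · J · P⁻¹ where J is a Jordan canonical form, so e^{tB} = P · e^{tJ} · P⁻¹, and e^{tJ} can be computed block-by-block.

B has Jordan form
J =
  [6, 1, 0]
  [0, 6, 0]
  [0, 0, 6]
(up to reordering of blocks).

Per-block formulas:
  For a 2×2 Jordan block J_2(6): exp(t · J_2(6)) = e^(6t)·(I + t·N), where N is the 2×2 nilpotent shift.
  For a 1×1 block at λ = 6: exp(t · [6]) = [e^(6t)].

After assembling e^{tJ} and conjugating by P, we get:

e^{tB} =
  [-3*t*exp(6*t) + exp(6*t), t*exp(6*t), -t*exp(6*t)]
  [-15*t*exp(6*t), 5*t*exp(6*t) + exp(6*t), -5*t*exp(6*t)]
  [-6*t*exp(6*t), 2*t*exp(6*t), -2*t*exp(6*t) + exp(6*t)]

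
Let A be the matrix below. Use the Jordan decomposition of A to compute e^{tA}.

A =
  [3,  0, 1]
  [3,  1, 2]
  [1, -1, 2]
e^{tA} =
  [t^2*exp(2*t) + t*exp(2*t) + exp(2*t), -t^2*exp(2*t)/2, t^2*exp(2*t)/2 + t*exp(2*t)]
  [t^2*exp(2*t) + 3*t*exp(2*t), -t^2*exp(2*t)/2 - t*exp(2*t) + exp(2*t), t^2*exp(2*t)/2 + 2*t*exp(2*t)]
  [-t^2*exp(2*t) + t*exp(2*t), t^2*exp(2*t)/2 - t*exp(2*t), -t^2*exp(2*t)/2 + exp(2*t)]

Strategy: write A = P · J · P⁻¹ where J is a Jordan canonical form, so e^{tA} = P · e^{tJ} · P⁻¹, and e^{tJ} can be computed block-by-block.

A has Jordan form
J =
  [2, 1, 0]
  [0, 2, 1]
  [0, 0, 2]
(up to reordering of blocks).

Per-block formulas:
  For a 3×3 Jordan block J_3(2): exp(t · J_3(2)) = e^(2t)·(I + t·N + (t^2/2)·N^2), where N is the 3×3 nilpotent shift.

After assembling e^{tJ} and conjugating by P, we get:

e^{tA} =
  [t^2*exp(2*t) + t*exp(2*t) + exp(2*t), -t^2*exp(2*t)/2, t^2*exp(2*t)/2 + t*exp(2*t)]
  [t^2*exp(2*t) + 3*t*exp(2*t), -t^2*exp(2*t)/2 - t*exp(2*t) + exp(2*t), t^2*exp(2*t)/2 + 2*t*exp(2*t)]
  [-t^2*exp(2*t) + t*exp(2*t), t^2*exp(2*t)/2 - t*exp(2*t), -t^2*exp(2*t)/2 + exp(2*t)]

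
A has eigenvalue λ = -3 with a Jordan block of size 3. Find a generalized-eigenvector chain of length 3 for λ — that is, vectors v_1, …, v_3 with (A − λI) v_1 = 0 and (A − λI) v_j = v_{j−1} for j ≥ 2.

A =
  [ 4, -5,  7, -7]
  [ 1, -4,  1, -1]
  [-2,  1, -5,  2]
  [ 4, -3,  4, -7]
A Jordan chain for λ = -3 of length 3:
v_1 = (2, 0, -1, 1)ᵀ
v_2 = (7, 1, -2, 4)ᵀ
v_3 = (1, 0, 0, 0)ᵀ

Let N = A − (-3)·I. We want v_3 with N^3 v_3 = 0 but N^2 v_3 ≠ 0; then v_{j-1} := N · v_j for j = 3, …, 2.

Pick v_3 = (1, 0, 0, 0)ᵀ.
Then v_2 = N · v_3 = (7, 1, -2, 4)ᵀ.
Then v_1 = N · v_2 = (2, 0, -1, 1)ᵀ.

Sanity check: (A − (-3)·I) v_1 = (0, 0, 0, 0)ᵀ = 0. ✓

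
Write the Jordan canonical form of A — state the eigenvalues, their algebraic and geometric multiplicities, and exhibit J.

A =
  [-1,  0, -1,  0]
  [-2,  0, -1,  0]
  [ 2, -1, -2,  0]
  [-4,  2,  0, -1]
J_3(-1) ⊕ J_1(-1)

The characteristic polynomial is
  det(x·I − A) = x^4 + 4*x^3 + 6*x^2 + 4*x + 1 = (x + 1)^4

Eigenvalues and multiplicities (the geometric multiplicity of λ is n − rank(A − λI), which equals the number of Jordan blocks for λ):
  λ = -1: algebraic multiplicity = 4, geometric multiplicity = 2

Determining the block sizes for each eigenvalue:
  λ = -1: with am = 4 and gm = 2, the partition is not yet determined (e.g. several partitions of 4 into 2 parts exist). Let N = A − (-1)·I. Computing rank(N^1) = 2, rank(N^2) = 1, rank(N^3) = 0; the number of blocks of size ≥ j is rank(N^{j−1}) − rank(N^j), giving [2, 1, 1]. So we have 1 block(s) of size 3, 1 block(s) of size 1 → block sizes [3, 1]

Assembling the blocks gives a Jordan form
J =
  [-1,  1,  0,  0]
  [ 0, -1,  1,  0]
  [ 0,  0, -1,  0]
  [ 0,  0,  0, -1]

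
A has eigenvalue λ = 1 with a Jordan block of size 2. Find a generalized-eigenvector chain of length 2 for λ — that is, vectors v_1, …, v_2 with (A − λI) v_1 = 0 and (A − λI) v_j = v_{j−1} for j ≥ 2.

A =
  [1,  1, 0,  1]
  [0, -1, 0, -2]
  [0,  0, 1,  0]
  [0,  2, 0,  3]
A Jordan chain for λ = 1 of length 2:
v_1 = (1, -2, 0, 2)ᵀ
v_2 = (0, 1, 0, 0)ᵀ

Let N = A − (1)·I. We want v_2 with N^2 v_2 = 0 but N^1 v_2 ≠ 0; then v_{j-1} := N · v_j for j = 2, …, 2.

Pick v_2 = (0, 1, 0, 0)ᵀ.
Then v_1 = N · v_2 = (1, -2, 0, 2)ᵀ.

Sanity check: (A − (1)·I) v_1 = (0, 0, 0, 0)ᵀ = 0. ✓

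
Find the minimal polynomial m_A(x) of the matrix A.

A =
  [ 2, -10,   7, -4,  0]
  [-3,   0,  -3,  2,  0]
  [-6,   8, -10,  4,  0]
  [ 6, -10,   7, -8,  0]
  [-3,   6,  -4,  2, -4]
x^3 + 12*x^2 + 48*x + 64

The characteristic polynomial is χ_A(x) = (x + 4)^5, so the eigenvalues are known. The minimal polynomial is
  m_A(x) = Π_λ (x − λ)^{k_λ}
where k_λ is the size of the *largest* Jordan block for λ (equivalently, the smallest k with (A − λI)^k v = 0 for every generalised eigenvector v of λ).

  λ = -4: largest Jordan block has size 3, contributing (x + 4)^3

So m_A(x) = (x + 4)^3 = x^3 + 12*x^2 + 48*x + 64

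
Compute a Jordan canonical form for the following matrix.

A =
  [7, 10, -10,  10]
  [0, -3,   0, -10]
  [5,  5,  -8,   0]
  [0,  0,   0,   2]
J_1(-3) ⊕ J_1(-3) ⊕ J_1(2) ⊕ J_1(2)

The characteristic polynomial is
  det(x·I − A) = x^4 + 2*x^3 - 11*x^2 - 12*x + 36 = (x - 2)^2*(x + 3)^2

Eigenvalues and multiplicities (the geometric multiplicity of λ is n − rank(A − λI), which equals the number of Jordan blocks for λ):
  λ = -3: algebraic multiplicity = 2, geometric multiplicity = 2
  λ = 2: algebraic multiplicity = 2, geometric multiplicity = 2

Determining the block sizes for each eigenvalue:
  λ = -3: gm = am = 2, so every block has size 1 → block sizes [1, 1]
  λ = 2: gm = am = 2, so every block has size 1 → block sizes [1, 1]

Assembling the blocks gives a Jordan form
J =
  [-3,  0, 0, 0]
  [ 0, -3, 0, 0]
  [ 0,  0, 2, 0]
  [ 0,  0, 0, 2]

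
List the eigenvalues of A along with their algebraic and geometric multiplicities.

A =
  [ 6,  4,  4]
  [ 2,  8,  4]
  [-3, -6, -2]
λ = 4: alg = 3, geom = 2

Step 1 — factor the characteristic polynomial to read off the algebraic multiplicities:
  χ_A(x) = (x - 4)^3

Step 2 — compute geometric multiplicities via the rank-nullity identity g(λ) = n − rank(A − λI):
  rank(A − (4)·I) = 1, so dim ker(A − (4)·I) = n − 1 = 2

Summary:
  λ = 4: algebraic multiplicity = 3, geometric multiplicity = 2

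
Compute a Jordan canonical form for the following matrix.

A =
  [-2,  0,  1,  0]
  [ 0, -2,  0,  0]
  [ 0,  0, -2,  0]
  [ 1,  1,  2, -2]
J_3(-2) ⊕ J_1(-2)

The characteristic polynomial is
  det(x·I − A) = x^4 + 8*x^3 + 24*x^2 + 32*x + 16 = (x + 2)^4

Eigenvalues and multiplicities (the geometric multiplicity of λ is n − rank(A − λI), which equals the number of Jordan blocks for λ):
  λ = -2: algebraic multiplicity = 4, geometric multiplicity = 2

Determining the block sizes for each eigenvalue:
  λ = -2: with am = 4 and gm = 2, the partition is not yet determined (e.g. several partitions of 4 into 2 parts exist). Let N = A − (-2)·I. Computing rank(N^1) = 2, rank(N^2) = 1, rank(N^3) = 0; the number of blocks of size ≥ j is rank(N^{j−1}) − rank(N^j), giving [2, 1, 1]. So we have 1 block(s) of size 3, 1 block(s) of size 1 → block sizes [3, 1]

Assembling the blocks gives a Jordan form
J =
  [-2,  1,  0,  0]
  [ 0, -2,  1,  0]
  [ 0,  0, -2,  0]
  [ 0,  0,  0, -2]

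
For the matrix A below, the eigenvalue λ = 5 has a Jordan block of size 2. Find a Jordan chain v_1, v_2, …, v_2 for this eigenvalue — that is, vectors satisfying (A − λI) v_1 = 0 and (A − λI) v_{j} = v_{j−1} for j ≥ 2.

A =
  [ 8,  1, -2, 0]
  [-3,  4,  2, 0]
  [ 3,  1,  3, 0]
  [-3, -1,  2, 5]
A Jordan chain for λ = 5 of length 2:
v_1 = (3, -3, 3, -3)ᵀ
v_2 = (1, 0, 0, 0)ᵀ

Let N = A − (5)·I. We want v_2 with N^2 v_2 = 0 but N^1 v_2 ≠ 0; then v_{j-1} := N · v_j for j = 2, …, 2.

Pick v_2 = (1, 0, 0, 0)ᵀ.
Then v_1 = N · v_2 = (3, -3, 3, -3)ᵀ.

Sanity check: (A − (5)·I) v_1 = (0, 0, 0, 0)ᵀ = 0. ✓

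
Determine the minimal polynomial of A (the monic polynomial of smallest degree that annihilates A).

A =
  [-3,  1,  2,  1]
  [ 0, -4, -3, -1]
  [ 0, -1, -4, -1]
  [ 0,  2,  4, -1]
x^3 + 9*x^2 + 27*x + 27

The characteristic polynomial is χ_A(x) = (x + 3)^4, so the eigenvalues are known. The minimal polynomial is
  m_A(x) = Π_λ (x − λ)^{k_λ}
where k_λ is the size of the *largest* Jordan block for λ (equivalently, the smallest k with (A − λI)^k v = 0 for every generalised eigenvector v of λ).

  λ = -3: largest Jordan block has size 3, contributing (x + 3)^3

So m_A(x) = (x + 3)^3 = x^3 + 9*x^2 + 27*x + 27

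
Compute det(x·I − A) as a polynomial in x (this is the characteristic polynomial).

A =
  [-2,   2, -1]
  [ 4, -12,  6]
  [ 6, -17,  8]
x^3 + 6*x^2 + 12*x + 8

Expanding det(x·I − A) (e.g. by cofactor expansion or by noting that A is similar to its Jordan form J, which has the same characteristic polynomial as A) gives
  χ_A(x) = x^3 + 6*x^2 + 12*x + 8
which factors as (x + 2)^3. The eigenvalues (with algebraic multiplicities) are λ = -2 with multiplicity 3.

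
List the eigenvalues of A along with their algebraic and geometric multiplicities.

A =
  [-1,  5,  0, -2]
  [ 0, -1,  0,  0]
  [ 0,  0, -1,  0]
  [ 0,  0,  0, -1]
λ = -1: alg = 4, geom = 3

Step 1 — factor the characteristic polynomial to read off the algebraic multiplicities:
  χ_A(x) = (x + 1)^4

Step 2 — compute geometric multiplicities via the rank-nullity identity g(λ) = n − rank(A − λI):
  rank(A − (-1)·I) = 1, so dim ker(A − (-1)·I) = n − 1 = 3

Summary:
  λ = -1: algebraic multiplicity = 4, geometric multiplicity = 3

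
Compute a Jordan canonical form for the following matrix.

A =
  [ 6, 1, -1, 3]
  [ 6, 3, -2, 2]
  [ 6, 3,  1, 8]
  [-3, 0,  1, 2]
J_2(3) ⊕ J_2(3)

The characteristic polynomial is
  det(x·I − A) = x^4 - 12*x^3 + 54*x^2 - 108*x + 81 = (x - 3)^4

Eigenvalues and multiplicities (the geometric multiplicity of λ is n − rank(A − λI), which equals the number of Jordan blocks for λ):
  λ = 3: algebraic multiplicity = 4, geometric multiplicity = 2

Determining the block sizes for each eigenvalue:
  λ = 3: with am = 4 and gm = 2, the partition is not yet determined (e.g. several partitions of 4 into 2 parts exist). Let N = A − (3)·I. Computing rank(N^1) = 2, rank(N^2) = 0; the number of blocks of size ≥ j is rank(N^{j−1}) − rank(N^j), giving [2, 2]. So we have 2 block(s) of size 2 → block sizes [2, 2]

Assembling the blocks gives a Jordan form
J =
  [3, 1, 0, 0]
  [0, 3, 0, 0]
  [0, 0, 3, 1]
  [0, 0, 0, 3]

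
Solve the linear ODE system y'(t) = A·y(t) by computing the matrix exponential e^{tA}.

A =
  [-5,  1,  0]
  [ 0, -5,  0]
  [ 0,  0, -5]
e^{tA} =
  [exp(-5*t), t*exp(-5*t), 0]
  [0, exp(-5*t), 0]
  [0, 0, exp(-5*t)]

Strategy: write A = P · J · P⁻¹ where J is a Jordan canonical form, so e^{tA} = P · e^{tJ} · P⁻¹, and e^{tJ} can be computed block-by-block.

A has Jordan form
J =
  [-5,  1,  0]
  [ 0, -5,  0]
  [ 0,  0, -5]
(up to reordering of blocks).

Per-block formulas:
  For a 1×1 block at λ = -5: exp(t · [-5]) = [e^(-5t)].
  For a 2×2 Jordan block J_2(-5): exp(t · J_2(-5)) = e^(-5t)·(I + t·N), where N is the 2×2 nilpotent shift.

After assembling e^{tJ} and conjugating by P, we get:

e^{tA} =
  [exp(-5*t), t*exp(-5*t), 0]
  [0, exp(-5*t), 0]
  [0, 0, exp(-5*t)]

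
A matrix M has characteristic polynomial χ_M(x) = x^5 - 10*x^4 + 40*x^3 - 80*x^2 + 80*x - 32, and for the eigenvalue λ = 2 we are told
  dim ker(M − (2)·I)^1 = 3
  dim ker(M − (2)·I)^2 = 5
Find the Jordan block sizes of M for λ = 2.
Block sizes for λ = 2: [2, 2, 1]

From the dimensions of kernels of powers, the number of Jordan blocks of size at least j is d_j − d_{j−1} where d_j = dim ker(N^j) (with d_0 = 0). Computing the differences gives [3, 2].
The number of blocks of size exactly k is (#blocks of size ≥ k) − (#blocks of size ≥ k + 1), so the partition is: 1 block(s) of size 1, 2 block(s) of size 2.
In nonincreasing order the block sizes are [2, 2, 1].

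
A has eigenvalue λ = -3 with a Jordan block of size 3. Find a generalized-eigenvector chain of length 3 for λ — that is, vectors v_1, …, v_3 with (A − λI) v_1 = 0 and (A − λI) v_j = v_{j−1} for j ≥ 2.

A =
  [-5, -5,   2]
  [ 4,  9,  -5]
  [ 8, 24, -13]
A Jordan chain for λ = -3 of length 3:
v_1 = (-2, 4, 8)ᵀ
v_2 = (-5, 12, 24)ᵀ
v_3 = (0, 1, 0)ᵀ

Let N = A − (-3)·I. We want v_3 with N^3 v_3 = 0 but N^2 v_3 ≠ 0; then v_{j-1} := N · v_j for j = 3, …, 2.

Pick v_3 = (0, 1, 0)ᵀ.
Then v_2 = N · v_3 = (-5, 12, 24)ᵀ.
Then v_1 = N · v_2 = (-2, 4, 8)ᵀ.

Sanity check: (A − (-3)·I) v_1 = (0, 0, 0)ᵀ = 0. ✓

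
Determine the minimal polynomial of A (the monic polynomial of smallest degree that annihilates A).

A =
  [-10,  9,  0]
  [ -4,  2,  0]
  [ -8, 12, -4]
x^2 + 8*x + 16

The characteristic polynomial is χ_A(x) = (x + 4)^3, so the eigenvalues are known. The minimal polynomial is
  m_A(x) = Π_λ (x − λ)^{k_λ}
where k_λ is the size of the *largest* Jordan block for λ (equivalently, the smallest k with (A − λI)^k v = 0 for every generalised eigenvector v of λ).

  λ = -4: largest Jordan block has size 2, contributing (x + 4)^2

So m_A(x) = (x + 4)^2 = x^2 + 8*x + 16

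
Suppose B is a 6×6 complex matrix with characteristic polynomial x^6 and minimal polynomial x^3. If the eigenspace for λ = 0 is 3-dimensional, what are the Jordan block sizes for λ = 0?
Block sizes for λ = 0: [3, 2, 1]

Step 1 — from the characteristic polynomial, algebraic multiplicity of λ = 0 is 6. From dim ker(B − (0)·I) = 3, there are exactly 3 Jordan blocks for λ = 0.
Step 2 — from the minimal polynomial, the factor (x − 0)^3 tells us the largest block for λ = 0 has size 3.
Step 3 — with total size 6, 3 blocks, and largest block 3, the block sizes (in nonincreasing order) are [3, 2, 1].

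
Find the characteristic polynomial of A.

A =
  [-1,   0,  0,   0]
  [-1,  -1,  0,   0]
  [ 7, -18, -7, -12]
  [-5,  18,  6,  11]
x^4 - 2*x^3 - 12*x^2 - 14*x - 5

Expanding det(x·I − A) (e.g. by cofactor expansion or by noting that A is similar to its Jordan form J, which has the same characteristic polynomial as A) gives
  χ_A(x) = x^4 - 2*x^3 - 12*x^2 - 14*x - 5
which factors as (x - 5)*(x + 1)^3. The eigenvalues (with algebraic multiplicities) are λ = -1 with multiplicity 3, λ = 5 with multiplicity 1.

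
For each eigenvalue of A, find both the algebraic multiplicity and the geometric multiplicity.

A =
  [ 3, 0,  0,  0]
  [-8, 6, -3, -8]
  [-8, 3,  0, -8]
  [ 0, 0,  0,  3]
λ = 3: alg = 4, geom = 3

Step 1 — factor the characteristic polynomial to read off the algebraic multiplicities:
  χ_A(x) = (x - 3)^4

Step 2 — compute geometric multiplicities via the rank-nullity identity g(λ) = n − rank(A − λI):
  rank(A − (3)·I) = 1, so dim ker(A − (3)·I) = n − 1 = 3

Summary:
  λ = 3: algebraic multiplicity = 4, geometric multiplicity = 3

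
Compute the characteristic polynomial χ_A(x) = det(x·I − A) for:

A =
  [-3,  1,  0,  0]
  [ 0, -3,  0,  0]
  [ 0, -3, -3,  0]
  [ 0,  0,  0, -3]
x^4 + 12*x^3 + 54*x^2 + 108*x + 81

Expanding det(x·I − A) (e.g. by cofactor expansion or by noting that A is similar to its Jordan form J, which has the same characteristic polynomial as A) gives
  χ_A(x) = x^4 + 12*x^3 + 54*x^2 + 108*x + 81
which factors as (x + 3)^4. The eigenvalues (with algebraic multiplicities) are λ = -3 with multiplicity 4.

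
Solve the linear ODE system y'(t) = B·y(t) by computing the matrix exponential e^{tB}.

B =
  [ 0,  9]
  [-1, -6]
e^{tB} =
  [3*t*exp(-3*t) + exp(-3*t), 9*t*exp(-3*t)]
  [-t*exp(-3*t), -3*t*exp(-3*t) + exp(-3*t)]

Strategy: write B = P · J · P⁻¹ where J is a Jordan canonical form, so e^{tB} = P · e^{tJ} · P⁻¹, and e^{tJ} can be computed block-by-block.

B has Jordan form
J =
  [-3,  1]
  [ 0, -3]
(up to reordering of blocks).

Per-block formulas:
  For a 2×2 Jordan block J_2(-3): exp(t · J_2(-3)) = e^(-3t)·(I + t·N), where N is the 2×2 nilpotent shift.

After assembling e^{tJ} and conjugating by P, we get:

e^{tB} =
  [3*t*exp(-3*t) + exp(-3*t), 9*t*exp(-3*t)]
  [-t*exp(-3*t), -3*t*exp(-3*t) + exp(-3*t)]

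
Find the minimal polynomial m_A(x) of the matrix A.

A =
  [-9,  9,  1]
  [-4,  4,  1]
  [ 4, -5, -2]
x^3 + 7*x^2 + 11*x + 5

The characteristic polynomial is χ_A(x) = (x + 1)^2*(x + 5), so the eigenvalues are known. The minimal polynomial is
  m_A(x) = Π_λ (x − λ)^{k_λ}
where k_λ is the size of the *largest* Jordan block for λ (equivalently, the smallest k with (A − λI)^k v = 0 for every generalised eigenvector v of λ).

  λ = -5: largest Jordan block has size 1, contributing (x + 5)
  λ = -1: largest Jordan block has size 2, contributing (x + 1)^2

So m_A(x) = (x + 1)^2*(x + 5) = x^3 + 7*x^2 + 11*x + 5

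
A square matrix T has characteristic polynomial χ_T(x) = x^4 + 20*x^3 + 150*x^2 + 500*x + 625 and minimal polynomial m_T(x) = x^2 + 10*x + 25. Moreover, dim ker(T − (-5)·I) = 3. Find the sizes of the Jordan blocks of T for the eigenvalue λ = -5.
Block sizes for λ = -5: [2, 1, 1]

Step 1 — from the characteristic polynomial, algebraic multiplicity of λ = -5 is 4. From dim ker(T − (-5)·I) = 3, there are exactly 3 Jordan blocks for λ = -5.
Step 2 — from the minimal polynomial, the factor (x + 5)^2 tells us the largest block for λ = -5 has size 2.
Step 3 — with total size 4, 3 blocks, and largest block 2, the block sizes (in nonincreasing order) are [2, 1, 1].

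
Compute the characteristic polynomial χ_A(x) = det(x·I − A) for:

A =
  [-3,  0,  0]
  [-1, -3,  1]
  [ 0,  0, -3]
x^3 + 9*x^2 + 27*x + 27

Expanding det(x·I − A) (e.g. by cofactor expansion or by noting that A is similar to its Jordan form J, which has the same characteristic polynomial as A) gives
  χ_A(x) = x^3 + 9*x^2 + 27*x + 27
which factors as (x + 3)^3. The eigenvalues (with algebraic multiplicities) are λ = -3 with multiplicity 3.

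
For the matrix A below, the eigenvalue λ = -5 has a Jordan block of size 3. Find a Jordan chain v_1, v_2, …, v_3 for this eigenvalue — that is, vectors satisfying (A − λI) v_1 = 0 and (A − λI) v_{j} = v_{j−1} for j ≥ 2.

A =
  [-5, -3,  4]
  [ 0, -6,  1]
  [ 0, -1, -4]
A Jordan chain for λ = -5 of length 3:
v_1 = (-1, 0, 0)ᵀ
v_2 = (-3, -1, -1)ᵀ
v_3 = (0, 1, 0)ᵀ

Let N = A − (-5)·I. We want v_3 with N^3 v_3 = 0 but N^2 v_3 ≠ 0; then v_{j-1} := N · v_j for j = 3, …, 2.

Pick v_3 = (0, 1, 0)ᵀ.
Then v_2 = N · v_3 = (-3, -1, -1)ᵀ.
Then v_1 = N · v_2 = (-1, 0, 0)ᵀ.

Sanity check: (A − (-5)·I) v_1 = (0, 0, 0)ᵀ = 0. ✓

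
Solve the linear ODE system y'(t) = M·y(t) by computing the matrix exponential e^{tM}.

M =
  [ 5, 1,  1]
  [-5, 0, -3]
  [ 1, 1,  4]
e^{tM} =
  [2*t*exp(3*t) + exp(3*t), t*exp(3*t), t*exp(3*t)]
  [t^2*exp(3*t) - 5*t*exp(3*t), t^2*exp(3*t)/2 - 3*t*exp(3*t) + exp(3*t), t^2*exp(3*t)/2 - 3*t*exp(3*t)]
  [-t^2*exp(3*t) + t*exp(3*t), -t^2*exp(3*t)/2 + t*exp(3*t), -t^2*exp(3*t)/2 + t*exp(3*t) + exp(3*t)]

Strategy: write M = P · J · P⁻¹ where J is a Jordan canonical form, so e^{tM} = P · e^{tJ} · P⁻¹, and e^{tJ} can be computed block-by-block.

M has Jordan form
J =
  [3, 1, 0]
  [0, 3, 1]
  [0, 0, 3]
(up to reordering of blocks).

Per-block formulas:
  For a 3×3 Jordan block J_3(3): exp(t · J_3(3)) = e^(3t)·(I + t·N + (t^2/2)·N^2), where N is the 3×3 nilpotent shift.

After assembling e^{tJ} and conjugating by P, we get:

e^{tM} =
  [2*t*exp(3*t) + exp(3*t), t*exp(3*t), t*exp(3*t)]
  [t^2*exp(3*t) - 5*t*exp(3*t), t^2*exp(3*t)/2 - 3*t*exp(3*t) + exp(3*t), t^2*exp(3*t)/2 - 3*t*exp(3*t)]
  [-t^2*exp(3*t) + t*exp(3*t), -t^2*exp(3*t)/2 + t*exp(3*t), -t^2*exp(3*t)/2 + t*exp(3*t) + exp(3*t)]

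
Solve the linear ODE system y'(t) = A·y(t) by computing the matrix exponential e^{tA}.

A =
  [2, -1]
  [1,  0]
e^{tA} =
  [t*exp(t) + exp(t), -t*exp(t)]
  [t*exp(t), -t*exp(t) + exp(t)]

Strategy: write A = P · J · P⁻¹ where J is a Jordan canonical form, so e^{tA} = P · e^{tJ} · P⁻¹, and e^{tJ} can be computed block-by-block.

A has Jordan form
J =
  [1, 1]
  [0, 1]
(up to reordering of blocks).

Per-block formulas:
  For a 2×2 Jordan block J_2(1): exp(t · J_2(1)) = e^(1t)·(I + t·N), where N is the 2×2 nilpotent shift.

After assembling e^{tJ} and conjugating by P, we get:

e^{tA} =
  [t*exp(t) + exp(t), -t*exp(t)]
  [t*exp(t), -t*exp(t) + exp(t)]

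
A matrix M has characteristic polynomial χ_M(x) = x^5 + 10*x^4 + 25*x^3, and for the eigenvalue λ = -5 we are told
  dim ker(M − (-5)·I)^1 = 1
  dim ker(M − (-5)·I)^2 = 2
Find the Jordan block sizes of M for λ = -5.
Block sizes for λ = -5: [2]

From the dimensions of kernels of powers, the number of Jordan blocks of size at least j is d_j − d_{j−1} where d_j = dim ker(N^j) (with d_0 = 0). Computing the differences gives [1, 1].
The number of blocks of size exactly k is (#blocks of size ≥ k) − (#blocks of size ≥ k + 1), so the partition is: 1 block(s) of size 2.
In nonincreasing order the block sizes are [2].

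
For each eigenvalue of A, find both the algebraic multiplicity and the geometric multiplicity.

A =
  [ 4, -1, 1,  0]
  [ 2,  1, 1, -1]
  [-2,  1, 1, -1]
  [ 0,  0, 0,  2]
λ = 2: alg = 4, geom = 2

Step 1 — factor the characteristic polynomial to read off the algebraic multiplicities:
  χ_A(x) = (x - 2)^4

Step 2 — compute geometric multiplicities via the rank-nullity identity g(λ) = n − rank(A − λI):
  rank(A − (2)·I) = 2, so dim ker(A − (2)·I) = n − 2 = 2

Summary:
  λ = 2: algebraic multiplicity = 4, geometric multiplicity = 2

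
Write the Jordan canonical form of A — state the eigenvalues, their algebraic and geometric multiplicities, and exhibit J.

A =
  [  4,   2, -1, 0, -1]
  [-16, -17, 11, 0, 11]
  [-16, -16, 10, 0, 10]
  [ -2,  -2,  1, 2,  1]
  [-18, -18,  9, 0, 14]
J_3(2) ⊕ J_1(2) ⊕ J_1(5)

The characteristic polynomial is
  det(x·I − A) = x^5 - 13*x^4 + 64*x^3 - 152*x^2 + 176*x - 80 = (x - 5)*(x - 2)^4

Eigenvalues and multiplicities (the geometric multiplicity of λ is n − rank(A − λI), which equals the number of Jordan blocks for λ):
  λ = 2: algebraic multiplicity = 4, geometric multiplicity = 2
  λ = 5: algebraic multiplicity = 1, geometric multiplicity = 1

Determining the block sizes for each eigenvalue:
  λ = 2: with am = 4 and gm = 2, the partition is not yet determined (e.g. several partitions of 4 into 2 parts exist). Let N = A − (2)·I. Computing rank(N^1) = 3, rank(N^2) = 2, rank(N^3) = 1; the number of blocks of size ≥ j is rank(N^{j−1}) − rank(N^j), giving [2, 1, 1]. So we have 1 block(s) of size 3, 1 block(s) of size 1 → block sizes [3, 1]
  λ = 5: one block (gm = 1), so the single block has size am = 1 → block sizes [1]

Assembling the blocks gives a Jordan form
J =
  [2, 1, 0, 0, 0]
  [0, 2, 1, 0, 0]
  [0, 0, 2, 0, 0]
  [0, 0, 0, 2, 0]
  [0, 0, 0, 0, 5]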